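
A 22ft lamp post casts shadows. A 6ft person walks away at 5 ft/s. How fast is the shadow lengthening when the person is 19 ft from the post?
15/8 ft/s

By similar triangles: 22/(x+s) = 6/s
Solving: s = 6x/16
ds/dt = 6/16 · dx/dt = 3/8 · 5 = 15/8 ft/s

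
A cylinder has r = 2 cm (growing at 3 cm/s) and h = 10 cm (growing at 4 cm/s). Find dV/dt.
136π cm³/s

V = πr²h
dV/dt = 2πrh·dr/dt + πr²·dh/dt
= 2π(2)(10)(3) + π(2)²(4)
= 136π cm³/s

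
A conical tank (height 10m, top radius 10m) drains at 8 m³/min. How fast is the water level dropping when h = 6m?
2/(9π) ≈ 0.07074 m/min

r/h = 10/10, so r = h
V = (1/3)πr²h = (1/3)π(h)²h = (1/3)πh³
dV/dh = πh²
dh/dt = (dV/dt)/(dV/dh) = -8/(π·6²) = -2/(9π) m/min
The level is dropping at 2/(9π) ≈ 0.07074 m/min.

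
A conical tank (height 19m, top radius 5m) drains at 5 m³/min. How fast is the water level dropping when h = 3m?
361/(45π) ≈ 2.554 m/min

r/h = 5/19, so r = (5/19)h
V = (1/3)πr²h = (1/3)π((5/19)h)²h = (25/1083)πh³
dV/dh = (25/361)πh²
dh/dt = (dV/dt)/(dV/dh) = -5/((25/361)π·3²) = -361/(45π) m/min
The level is dropping at 361/(45π) ≈ 2.554 m/min.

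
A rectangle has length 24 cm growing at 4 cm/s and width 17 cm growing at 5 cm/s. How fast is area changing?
188 cm²/s

A = lw
dA/dt = w·dl/dt + l·dw/dt = 17·4 + 24·5 = 188 cm²/s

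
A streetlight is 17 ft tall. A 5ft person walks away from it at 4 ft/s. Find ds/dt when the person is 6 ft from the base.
5/3 ft/s

By similar triangles: 17/(x+s) = 5/s
Solving: s = 5x/12
ds/dt = 5/12 · dx/dt = 5/12 · 4 = 5/3 ft/s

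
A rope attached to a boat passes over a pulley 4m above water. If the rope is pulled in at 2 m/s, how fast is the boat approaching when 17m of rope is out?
34√273/273 ≈ 2.058 m/s

rope² = x² + 4²
x = √(17² - 4²) = √273
dx/dt = (rope/x) · d(rope)/dt = (17/√273) · (-2) = -34√273/273 m/s
The boat approaches at 34√273/273 ≈ 2.058 m/s.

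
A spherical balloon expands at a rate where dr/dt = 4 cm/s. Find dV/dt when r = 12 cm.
2304π cm³/s

V = (4/3)πr³
dV/dt = dV/dr · dr/dt = 4πr² · 4
At r = 12: dV/dt = 2304π cm³/s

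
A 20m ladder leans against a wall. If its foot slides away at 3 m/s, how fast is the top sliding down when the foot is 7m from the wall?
7√39/39 ≈ 1.121 m/s

x² + y² = 20²
2x·dx/dt + 2y·dy/dt = 0
dy/dt = -x/y · dx/dt = -7/(3√39) · 3 = -7√39/39 m/s
The top is descending at 7√39/39 ≈ 1.121 m/s.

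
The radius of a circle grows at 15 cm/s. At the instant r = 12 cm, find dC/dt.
30π cm/s

C = 2πr
dC/dt = 2π · dr/dt = 2π · 15 = 30π cm/s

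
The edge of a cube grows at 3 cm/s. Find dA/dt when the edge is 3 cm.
108 cm²/s

A = 6s²
dA/dt = 12s · ds/dt = 12·3·3 = 108 cm²/s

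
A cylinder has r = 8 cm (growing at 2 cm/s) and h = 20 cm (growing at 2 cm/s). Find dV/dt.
768π cm³/s

V = πr²h
dV/dt = 2πrh·dr/dt + πr²·dh/dt
= 2π(8)(20)(2) + π(8)²(2)
= 768π cm³/s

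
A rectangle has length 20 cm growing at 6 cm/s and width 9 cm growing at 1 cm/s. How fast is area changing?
74 cm²/s

A = lw
dA/dt = w·dl/dt + l·dw/dt = 9·6 + 20·1 = 74 cm²/s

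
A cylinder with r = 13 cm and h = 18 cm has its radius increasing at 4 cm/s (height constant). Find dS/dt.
352π cm²/s

S = 2πrh + 2πr² (lateral + bases)
dS/dt = (2πh + 4πr)·dr/dt = (2π·18 + 4π·13)·4
= 352π cm²/s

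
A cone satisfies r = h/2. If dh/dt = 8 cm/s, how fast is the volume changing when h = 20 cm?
800π cm³/s

V = (1/3)π(h/2)²h = πh³/12
dV/dt = πh²/4 · 8
At h = 20: dV/dt = 800π cm³/s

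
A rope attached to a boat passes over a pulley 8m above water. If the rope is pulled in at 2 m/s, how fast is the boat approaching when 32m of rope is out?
8√15/15 ≈ 2.066 m/s

rope² = x² + 8²
x = √(32² - 8²) = 8√15
dx/dt = (rope/x) · d(rope)/dt = (32/(8√15)) · (-2) = -8√15/15 m/s
The boat approaches at 8√15/15 ≈ 2.066 m/s.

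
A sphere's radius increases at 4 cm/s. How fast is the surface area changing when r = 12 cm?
384π cm²/s

S = 4πr²
dS/dt = dS/dr · dr/dt = 8πr · 4
At r = 12: dS/dt = 384π cm²/s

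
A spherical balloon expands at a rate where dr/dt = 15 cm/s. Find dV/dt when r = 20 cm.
24000π cm³/s

V = (4/3)πr³
dV/dt = dV/dr · dr/dt = 4πr² · 15
At r = 20: dV/dt = 24000π cm³/s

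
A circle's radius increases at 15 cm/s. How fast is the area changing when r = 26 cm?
780π cm²/s

A = πr²
dA/dt = 2πr · dr/dt = 2π(26)(15) = 780π cm²/s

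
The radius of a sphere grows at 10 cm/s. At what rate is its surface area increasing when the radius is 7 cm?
560π cm²/s

S = 4πr²
dS/dt = dS/dr · dr/dt = 8πr · 10
At r = 7: dS/dt = 560π cm²/s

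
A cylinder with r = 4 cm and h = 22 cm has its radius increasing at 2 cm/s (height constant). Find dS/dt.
120π cm²/s

S = 2πrh + 2πr² (lateral + bases)
dS/dt = (2πh + 4πr)·dr/dt = (2π·22 + 4π·4)·2
= 120π cm²/s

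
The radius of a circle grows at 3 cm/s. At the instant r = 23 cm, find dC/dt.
6π cm/s

C = 2πr
dC/dt = 2π · dr/dt = 2π · 3 = 6π cm/s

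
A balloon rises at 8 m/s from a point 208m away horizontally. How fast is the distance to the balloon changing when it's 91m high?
56√305/305 ≈ 3.207 m/s

z² = 208² + y²
z = √(208² + 91²) = 13√305
dz/dt = y/z · dy/dt = 91/(13√305) · 8 = 56√305/305 ≈ 3.207 m/s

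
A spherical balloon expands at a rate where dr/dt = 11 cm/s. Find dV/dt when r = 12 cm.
6336π cm³/s

V = (4/3)πr³
dV/dt = dV/dr · dr/dt = 4πr² · 11
At r = 12: dV/dt = 6336π cm³/s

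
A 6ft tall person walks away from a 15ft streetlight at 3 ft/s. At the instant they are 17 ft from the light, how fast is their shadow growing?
2 ft/s

By similar triangles: 15/(x+s) = 6/s
Solving: s = 6x/9
ds/dt = 6/9 · dx/dt = 2/3 · 3 = 2 ft/s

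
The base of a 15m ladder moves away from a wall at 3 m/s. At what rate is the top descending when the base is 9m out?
9/4 = 2.25 m/s

x² + y² = 15²
2x·dx/dt + 2y·dy/dt = 0
dy/dt = -x/y · dx/dt = -9/12 · 3 = -9/4 m/s
The top is descending at 9/4 = 2.25 m/s.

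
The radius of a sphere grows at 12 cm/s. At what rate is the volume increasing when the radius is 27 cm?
34992π cm³/s

V = (4/3)πr³
dV/dt = dV/dr · dr/dt = 4πr² · 12
At r = 27: dV/dt = 34992π cm³/s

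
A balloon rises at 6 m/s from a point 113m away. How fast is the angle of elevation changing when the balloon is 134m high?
0.022067 rad/s

tan(θ) = y/113
sec²(θ) · dθ/dt = (1/113) · dy/dt
dθ/dt = cos²(θ)/113 · 6 = 113/(113² + 134²) · 6
dθ/dt = 0.022067 rad/s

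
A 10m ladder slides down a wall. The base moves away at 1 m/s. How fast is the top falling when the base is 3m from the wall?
3√91/91 ≈ 0.3145 m/s

x² + y² = 10²
2x·dx/dt + 2y·dy/dt = 0
dy/dt = -x/y · dx/dt = -3/√91 · 1 = -3√91/91 m/s
The top is descending at 3√91/91 ≈ 0.3145 m/s.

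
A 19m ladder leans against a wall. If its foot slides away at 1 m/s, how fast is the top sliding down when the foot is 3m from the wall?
3√22/88 ≈ 0.1599 m/s

x² + y² = 19²
2x·dx/dt + 2y·dy/dt = 0
dy/dt = -x/y · dx/dt = -3/(4√22) · 1 = -3√22/88 m/s
The top is descending at 3√22/88 ≈ 0.1599 m/s.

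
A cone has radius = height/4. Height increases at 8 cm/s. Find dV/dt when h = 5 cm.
25π/2 cm³/s

V = (1/3)π(h/4)²h = πh³/48
dV/dt = πh²/16 · 8
At h = 5: dV/dt = 25π/2 cm³/s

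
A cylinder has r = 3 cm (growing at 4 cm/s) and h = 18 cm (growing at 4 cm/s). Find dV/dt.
468π cm³/s

V = πr²h
dV/dt = 2πrh·dr/dt + πr²·dh/dt
= 2π(3)(18)(4) + π(3)²(4)
= 468π cm³/s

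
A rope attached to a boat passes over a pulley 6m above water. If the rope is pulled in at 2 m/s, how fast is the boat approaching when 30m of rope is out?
5√6/6 ≈ 2.041 m/s

rope² = x² + 6²
x = √(30² - 6²) = 12√6
dx/dt = (rope/x) · d(rope)/dt = (30/(12√6)) · (-2) = -5√6/6 m/s
The boat approaches at 5√6/6 ≈ 2.041 m/s.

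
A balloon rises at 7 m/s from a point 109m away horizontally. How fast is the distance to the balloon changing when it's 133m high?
931√29570/29570 ≈ 5.414 m/s

z² = 109² + y²
z = √(109² + 133²) = √29570
dz/dt = y/z · dy/dt = 133/√29570 · 7 = 931√29570/29570 ≈ 5.414 m/s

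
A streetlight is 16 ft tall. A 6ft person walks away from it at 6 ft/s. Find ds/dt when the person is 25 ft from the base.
18/5 ft/s

By similar triangles: 16/(x+s) = 6/s
Solving: s = 6x/10
ds/dt = 6/10 · dx/dt = 3/5 · 6 = 18/5 ft/s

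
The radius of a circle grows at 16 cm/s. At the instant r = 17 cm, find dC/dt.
32π cm/s

C = 2πr
dC/dt = 2π · dr/dt = 2π · 16 = 32π cm/s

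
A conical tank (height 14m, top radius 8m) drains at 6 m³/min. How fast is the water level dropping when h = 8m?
147/(512π) ≈ 0.09139 m/min

r/h = 8/14, so r = (4/7)h
V = (1/3)πr²h = (1/3)π((4/7)h)²h = (16/147)πh³
dV/dh = (16/49)πh²
dh/dt = (dV/dt)/(dV/dh) = -6/((16/49)π·8²) = -147/(512π) m/min
The level is dropping at 147/(512π) ≈ 0.09139 m/min.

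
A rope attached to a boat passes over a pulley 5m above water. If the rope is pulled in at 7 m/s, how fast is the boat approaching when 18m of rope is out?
126√299/299 ≈ 7.287 m/s

rope² = x² + 5²
x = √(18² - 5²) = √299
dx/dt = (rope/x) · d(rope)/dt = (18/√299) · (-7) = -126√299/299 m/s
The boat approaches at 126√299/299 ≈ 7.287 m/s.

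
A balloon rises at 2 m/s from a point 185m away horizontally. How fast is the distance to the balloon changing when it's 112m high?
224√46769/46769 ≈ 1.036 m/s

z² = 185² + y²
z = √(185² + 112²) = √46769
dz/dt = y/z · dy/dt = 112/√46769 · 2 = 224√46769/46769 ≈ 1.036 m/s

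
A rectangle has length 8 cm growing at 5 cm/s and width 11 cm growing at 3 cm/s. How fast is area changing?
79 cm²/s

A = lw
dA/dt = w·dl/dt + l·dw/dt = 11·5 + 8·3 = 79 cm²/s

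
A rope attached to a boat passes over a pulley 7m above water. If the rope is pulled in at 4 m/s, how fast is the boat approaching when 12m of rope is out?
48√95/95 ≈ 4.925 m/s

rope² = x² + 7²
x = √(12² - 7²) = √95
dx/dt = (rope/x) · d(rope)/dt = (12/√95) · (-4) = -48√95/95 m/s
The boat approaches at 48√95/95 ≈ 4.925 m/s.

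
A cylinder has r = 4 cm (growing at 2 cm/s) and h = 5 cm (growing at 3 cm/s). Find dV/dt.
128π cm³/s

V = πr²h
dV/dt = 2πrh·dr/dt + πr²·dh/dt
= 2π(4)(5)(2) + π(4)²(3)
= 128π cm³/s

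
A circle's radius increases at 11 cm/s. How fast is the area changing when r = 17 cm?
374π cm²/s

A = πr²
dA/dt = 2πr · dr/dt = 2π(17)(11) = 374π cm²/s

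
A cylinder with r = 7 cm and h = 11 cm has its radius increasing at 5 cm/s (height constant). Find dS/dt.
250π cm²/s

S = 2πrh + 2πr² (lateral + bases)
dS/dt = (2πh + 4πr)·dr/dt = (2π·11 + 4π·7)·5
= 250π cm²/s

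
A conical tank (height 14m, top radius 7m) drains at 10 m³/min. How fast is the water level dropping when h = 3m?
40/(9π) ≈ 1.415 m/min

r/h = 7/14, so r = (1/2)h
V = (1/3)πr²h = (1/3)π((1/2)h)²h = (1/12)πh³
dV/dh = (1/4)πh²
dh/dt = (dV/dt)/(dV/dh) = -10/((1/4)π·3²) = -40/(9π) m/min
The level is dropping at 40/(9π) ≈ 1.415 m/min.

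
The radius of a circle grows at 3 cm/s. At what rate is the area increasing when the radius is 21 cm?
126π cm²/s

A = πr²
dA/dt = 2πr · dr/dt = 2π(21)(3) = 126π cm²/s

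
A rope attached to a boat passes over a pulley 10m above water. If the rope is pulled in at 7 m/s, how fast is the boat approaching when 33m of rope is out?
231√989/989 ≈ 7.345 m/s

rope² = x² + 10²
x = √(33² - 10²) = √989
dx/dt = (rope/x) · d(rope)/dt = (33/√989) · (-7) = -231√989/989 m/s
The boat approaches at 231√989/989 ≈ 7.345 m/s.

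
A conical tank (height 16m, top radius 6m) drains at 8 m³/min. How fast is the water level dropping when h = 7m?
512/(441π) ≈ 0.3696 m/min

r/h = 6/16, so r = (3/8)h
V = (1/3)πr²h = (1/3)π((3/8)h)²h = (3/64)πh³
dV/dh = (9/64)πh²
dh/dt = (dV/dt)/(dV/dh) = -8/((9/64)π·7²) = -512/(441π) m/min
The level is dropping at 512/(441π) ≈ 0.3696 m/min.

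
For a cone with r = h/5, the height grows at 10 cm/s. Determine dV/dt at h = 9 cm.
162π/5 cm³/s

V = (1/3)π(h/5)²h = πh³/75
dV/dt = πh²/25 · 10
At h = 9: dV/dt = 162π/5 cm³/s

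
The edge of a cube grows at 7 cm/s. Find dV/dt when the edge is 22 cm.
10164 cm³/s

V = s³
dV/dt = 3s² · ds/dt = 3·22²·7 = 10164 cm³/s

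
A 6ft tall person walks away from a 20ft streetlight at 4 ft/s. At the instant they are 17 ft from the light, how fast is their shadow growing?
12/7 ft/s

By similar triangles: 20/(x+s) = 6/s
Solving: s = 6x/14
ds/dt = 6/14 · dx/dt = 3/7 · 4 = 12/7 ft/s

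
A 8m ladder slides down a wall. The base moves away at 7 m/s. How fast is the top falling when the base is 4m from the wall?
7√3/3 ≈ 4.041 m/s

x² + y² = 8²
2x·dx/dt + 2y·dy/dt = 0
dy/dt = -x/y · dx/dt = -4/(4√3) · 7 = -7√3/3 m/s
The top is descending at 7√3/3 ≈ 4.041 m/s.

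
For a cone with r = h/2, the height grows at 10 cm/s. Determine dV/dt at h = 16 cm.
640π cm³/s

V = (1/3)π(h/2)²h = πh³/12
dV/dt = πh²/4 · 10
At h = 16: dV/dt = 640π cm³/s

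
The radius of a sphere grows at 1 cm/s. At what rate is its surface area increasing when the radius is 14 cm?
112π cm²/s

S = 4πr²
dS/dt = dS/dr · dr/dt = 8πr · 1
At r = 14: dS/dt = 112π cm²/s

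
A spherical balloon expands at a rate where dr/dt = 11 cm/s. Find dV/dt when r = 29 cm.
37004π cm³/s

V = (4/3)πr³
dV/dt = dV/dr · dr/dt = 4πr² · 11
At r = 29: dV/dt = 37004π cm³/s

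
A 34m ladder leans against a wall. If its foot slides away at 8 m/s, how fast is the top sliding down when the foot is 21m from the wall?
168√715/715 ≈ 6.283 m/s

x² + y² = 34²
2x·dx/dt + 2y·dy/dt = 0
dy/dt = -x/y · dx/dt = -21/√715 · 8 = -168√715/715 m/s
The top is descending at 168√715/715 ≈ 6.283 m/s.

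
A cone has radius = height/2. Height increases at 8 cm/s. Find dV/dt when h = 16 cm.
512π cm³/s

V = (1/3)π(h/2)²h = πh³/12
dV/dt = πh²/4 · 8
At h = 16: dV/dt = 512π cm³/s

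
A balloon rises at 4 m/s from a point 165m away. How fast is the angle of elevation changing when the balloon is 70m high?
0.020545 rad/s

tan(θ) = y/165
sec²(θ) · dθ/dt = (1/165) · dy/dt
dθ/dt = cos²(θ)/165 · 4 = 165/(165² + 70²) · 4
dθ/dt = 0.020545 rad/s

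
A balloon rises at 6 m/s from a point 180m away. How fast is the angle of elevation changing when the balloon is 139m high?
0.020881 rad/s

tan(θ) = y/180
sec²(θ) · dθ/dt = (1/180) · dy/dt
dθ/dt = cos²(θ)/180 · 6 = 180/(180² + 139²) · 6
dθ/dt = 0.020881 rad/s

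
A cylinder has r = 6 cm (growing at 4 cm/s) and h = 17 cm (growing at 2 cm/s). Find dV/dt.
888π cm³/s

V = πr²h
dV/dt = 2πrh·dr/dt + πr²·dh/dt
= 2π(6)(17)(4) + π(6)²(2)
= 888π cm³/s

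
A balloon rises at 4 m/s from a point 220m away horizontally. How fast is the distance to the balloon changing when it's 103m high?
412√59009/59009 ≈ 1.696 m/s

z² = 220² + y²
z = √(220² + 103²) = √59009
dz/dt = y/z · dy/dt = 103/√59009 · 4 = 412√59009/59009 ≈ 1.696 m/s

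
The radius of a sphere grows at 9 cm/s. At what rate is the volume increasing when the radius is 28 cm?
28224π cm³/s

V = (4/3)πr³
dV/dt = dV/dr · dr/dt = 4πr² · 9
At r = 28: dV/dt = 28224π cm³/s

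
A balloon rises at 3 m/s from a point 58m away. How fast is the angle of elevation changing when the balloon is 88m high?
0.015664 rad/s

tan(θ) = y/58
sec²(θ) · dθ/dt = (1/58) · dy/dt
dθ/dt = cos²(θ)/58 · 3 = 58/(58² + 88²) · 3
dθ/dt = 0.015664 rad/s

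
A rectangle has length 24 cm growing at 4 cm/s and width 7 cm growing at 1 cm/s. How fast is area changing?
52 cm²/s

A = lw
dA/dt = w·dl/dt + l·dw/dt = 7·4 + 24·1 = 52 cm²/s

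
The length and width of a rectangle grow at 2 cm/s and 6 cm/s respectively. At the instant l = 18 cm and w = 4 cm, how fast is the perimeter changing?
16 cm/s

P = 2(l + w)
dP/dt = 2(dl/dt + dw/dt) = 2(2 + 6) = 16 cm/s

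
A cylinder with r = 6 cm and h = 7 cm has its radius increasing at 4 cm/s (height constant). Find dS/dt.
152π cm²/s

S = 2πrh + 2πr² (lateral + bases)
dS/dt = (2πh + 4πr)·dr/dt = (2π·7 + 4π·6)·4
= 152π cm²/s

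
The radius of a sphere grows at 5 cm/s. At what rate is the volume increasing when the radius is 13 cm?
3380π cm³/s

V = (4/3)πr³
dV/dt = dV/dr · dr/dt = 4πr² · 5
At r = 13: dV/dt = 3380π cm³/s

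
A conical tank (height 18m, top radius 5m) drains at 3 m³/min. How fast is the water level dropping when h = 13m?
972/(4225π) ≈ 0.07323 m/min

r/h = 5/18, so r = (5/18)h
V = (1/3)πr²h = (1/3)π((5/18)h)²h = (25/972)πh³
dV/dh = (25/324)πh²
dh/dt = (dV/dt)/(dV/dh) = -3/((25/324)π·13²) = -972/(4225π) m/min
The level is dropping at 972/(4225π) ≈ 0.07323 m/min.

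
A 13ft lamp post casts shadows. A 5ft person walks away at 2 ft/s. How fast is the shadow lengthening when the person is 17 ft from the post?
5/4 ft/s

By similar triangles: 13/(x+s) = 5/s
Solving: s = 5x/8
ds/dt = 5/8 · dx/dt = 5/8 · 2 = 5/4 ft/s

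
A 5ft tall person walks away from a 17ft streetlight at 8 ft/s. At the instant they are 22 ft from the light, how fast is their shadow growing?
10/3 ft/s

By similar triangles: 17/(x+s) = 5/s
Solving: s = 5x/12
ds/dt = 5/12 · dx/dt = 5/12 · 8 = 10/3 ft/s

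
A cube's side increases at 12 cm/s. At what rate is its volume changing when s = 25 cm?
22500 cm³/s

V = s³
dV/dt = 3s² · ds/dt = 3·25²·12 = 22500 cm³/s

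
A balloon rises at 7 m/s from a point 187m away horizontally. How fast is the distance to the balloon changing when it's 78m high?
546√41053/41053 ≈ 2.695 m/s

z² = 187² + y²
z = √(187² + 78²) = √41053
dz/dt = y/z · dy/dt = 78/√41053 · 7 = 546√41053/41053 ≈ 2.695 m/s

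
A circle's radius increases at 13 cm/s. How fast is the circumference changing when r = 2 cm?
26π cm/s

C = 2πr
dC/dt = 2π · dr/dt = 2π · 13 = 26π cm/s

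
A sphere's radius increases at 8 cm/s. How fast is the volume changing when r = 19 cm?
11552π cm³/s

V = (4/3)πr³
dV/dt = dV/dr · dr/dt = 4πr² · 8
At r = 19: dV/dt = 11552π cm³/s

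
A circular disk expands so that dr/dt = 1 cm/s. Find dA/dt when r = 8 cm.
16π cm²/s

A = πr²
dA/dt = 2πr · dr/dt = 2π(8)(1) = 16π cm²/s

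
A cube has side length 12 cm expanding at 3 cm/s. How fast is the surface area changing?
432 cm²/s

A = 6s²
dA/dt = 12s · ds/dt = 12·12·3 = 432 cm²/s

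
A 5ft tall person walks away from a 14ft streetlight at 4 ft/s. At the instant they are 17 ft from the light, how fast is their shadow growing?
20/9 ft/s

By similar triangles: 14/(x+s) = 5/s
Solving: s = 5x/9
ds/dt = 5/9 · dx/dt = 5/9 · 4 = 20/9 ft/s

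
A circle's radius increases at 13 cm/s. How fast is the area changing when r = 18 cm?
468π cm²/s

A = πr²
dA/dt = 2πr · dr/dt = 2π(18)(13) = 468π cm²/s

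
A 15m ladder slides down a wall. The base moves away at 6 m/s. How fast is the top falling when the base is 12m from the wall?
8 m/s

x² + y² = 15²
2x·dx/dt + 2y·dy/dt = 0
dy/dt = -x/y · dx/dt = -12/9 · 6 = -8 m/s
The top is descending at 8 m/s.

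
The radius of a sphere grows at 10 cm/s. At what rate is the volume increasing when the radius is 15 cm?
9000π cm³/s

V = (4/3)πr³
dV/dt = dV/dr · dr/dt = 4πr² · 10
At r = 15: dV/dt = 9000π cm³/s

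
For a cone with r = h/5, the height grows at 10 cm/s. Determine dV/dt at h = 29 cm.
1682π/5 cm³/s

V = (1/3)π(h/5)²h = πh³/75
dV/dt = πh²/25 · 10
At h = 29: dV/dt = 1682π/5 cm³/s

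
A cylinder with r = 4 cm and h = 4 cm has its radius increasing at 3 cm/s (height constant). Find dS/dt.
72π cm²/s

S = 2πrh + 2πr² (lateral + bases)
dS/dt = (2πh + 4πr)·dr/dt = (2π·4 + 4π·4)·3
= 72π cm²/s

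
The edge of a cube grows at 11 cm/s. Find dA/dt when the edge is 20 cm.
2640 cm²/s

A = 6s²
dA/dt = 12s · ds/dt = 12·20·11 = 2640 cm²/s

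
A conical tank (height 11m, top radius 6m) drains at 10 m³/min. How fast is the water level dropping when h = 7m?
605/(882π) ≈ 0.2183 m/min

r/h = 6/11, so r = (6/11)h
V = (1/3)πr²h = (1/3)π((6/11)h)²h = (12/121)πh³
dV/dh = (36/121)πh²
dh/dt = (dV/dt)/(dV/dh) = -10/((36/121)π·7²) = -605/(882π) m/min
The level is dropping at 605/(882π) ≈ 0.2183 m/min.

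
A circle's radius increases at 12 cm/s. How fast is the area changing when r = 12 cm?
288π cm²/s

A = πr²
dA/dt = 2πr · dr/dt = 2π(12)(12) = 288π cm²/s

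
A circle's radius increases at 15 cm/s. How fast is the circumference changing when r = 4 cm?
30π cm/s

C = 2πr
dC/dt = 2π · dr/dt = 2π · 15 = 30π cm/s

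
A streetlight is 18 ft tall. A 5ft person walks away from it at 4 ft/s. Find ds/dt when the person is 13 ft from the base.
20/13 ft/s

By similar triangles: 18/(x+s) = 5/s
Solving: s = 5x/13
ds/dt = 5/13 · dx/dt = 5/13 · 4 = 20/13 ft/s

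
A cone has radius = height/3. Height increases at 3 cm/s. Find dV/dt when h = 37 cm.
1369π/3 cm³/s

V = (1/3)π(h/3)²h = πh³/27
dV/dt = πh²/9 · 3
At h = 37: dV/dt = 1369π/3 cm³/s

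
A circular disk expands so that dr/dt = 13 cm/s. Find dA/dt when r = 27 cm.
702π cm²/s

A = πr²
dA/dt = 2πr · dr/dt = 2π(27)(13) = 702π cm²/s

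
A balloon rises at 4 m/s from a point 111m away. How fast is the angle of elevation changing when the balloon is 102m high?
0.019538 rad/s

tan(θ) = y/111
sec²(θ) · dθ/dt = (1/111) · dy/dt
dθ/dt = cos²(θ)/111 · 4 = 111/(111² + 102²) · 4
dθ/dt = 0.019538 rad/s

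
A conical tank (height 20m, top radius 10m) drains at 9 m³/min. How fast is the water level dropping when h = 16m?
9/(64π) ≈ 0.04476 m/min

r/h = 10/20, so r = (1/2)h
V = (1/3)πr²h = (1/3)π((1/2)h)²h = (1/12)πh³
dV/dh = (1/4)πh²
dh/dt = (dV/dt)/(dV/dh) = -9/((1/4)π·16²) = -9/(64π) m/min
The level is dropping at 9/(64π) ≈ 0.04476 m/min.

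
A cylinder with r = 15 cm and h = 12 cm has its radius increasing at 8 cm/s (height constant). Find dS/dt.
672π cm²/s

S = 2πrh + 2πr² (lateral + bases)
dS/dt = (2πh + 4πr)·dr/dt = (2π·12 + 4π·15)·8
= 672π cm²/s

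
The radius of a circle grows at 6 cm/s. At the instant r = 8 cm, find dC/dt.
12π cm/s

C = 2πr
dC/dt = 2π · dr/dt = 2π · 6 = 12π cm/s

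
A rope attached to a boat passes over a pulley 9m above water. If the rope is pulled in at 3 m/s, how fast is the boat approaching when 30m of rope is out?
30√91/91 ≈ 3.145 m/s

rope² = x² + 9²
x = √(30² - 9²) = 3√91
dx/dt = (rope/x) · d(rope)/dt = (30/(3√91)) · (-3) = -30√91/91 m/s
The boat approaches at 30√91/91 ≈ 3.145 m/s.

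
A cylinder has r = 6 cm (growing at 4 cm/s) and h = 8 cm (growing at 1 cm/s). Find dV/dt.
420π cm³/s

V = πr²h
dV/dt = 2πrh·dr/dt + πr²·dh/dt
= 2π(6)(8)(4) + π(6)²(1)
= 420π cm³/s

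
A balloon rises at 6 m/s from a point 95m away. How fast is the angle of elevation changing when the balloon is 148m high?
0.018429 rad/s

tan(θ) = y/95
sec²(θ) · dθ/dt = (1/95) · dy/dt
dθ/dt = cos²(θ)/95 · 6 = 95/(95² + 148²) · 6
dθ/dt = 0.018429 rad/s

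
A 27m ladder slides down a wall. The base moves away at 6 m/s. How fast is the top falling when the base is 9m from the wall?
3√2/2 ≈ 2.121 m/s

x² + y² = 27²
2x·dx/dt + 2y·dy/dt = 0
dy/dt = -x/y · dx/dt = -9/(18√2) · 6 = -3√2/2 m/s
The top is descending at 3√2/2 ≈ 2.121 m/s.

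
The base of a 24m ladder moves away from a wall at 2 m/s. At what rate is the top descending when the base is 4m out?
2√35/35 ≈ 0.3381 m/s

x² + y² = 24²
2x·dx/dt + 2y·dy/dt = 0
dy/dt = -x/y · dx/dt = -4/(4√35) · 2 = -2√35/35 m/s
The top is descending at 2√35/35 ≈ 0.3381 m/s.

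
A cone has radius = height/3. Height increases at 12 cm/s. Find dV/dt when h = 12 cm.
192π cm³/s

V = (1/3)π(h/3)²h = πh³/27
dV/dt = πh²/9 · 12
At h = 12: dV/dt = 192π cm³/s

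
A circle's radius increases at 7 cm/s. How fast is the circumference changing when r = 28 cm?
14π cm/s

C = 2πr
dC/dt = 2π · dr/dt = 2π · 7 = 14π cm/s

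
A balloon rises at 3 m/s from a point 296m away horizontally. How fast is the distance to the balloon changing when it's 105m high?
315√98641/98641 ≈ 1.003 m/s

z² = 296² + y²
z = √(296² + 105²) = √98641
dz/dt = y/z · dy/dt = 105/√98641 · 3 = 315√98641/98641 ≈ 1.003 m/s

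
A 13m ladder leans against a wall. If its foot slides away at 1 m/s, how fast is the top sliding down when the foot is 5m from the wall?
5/12 ≈ 0.4167 m/s

x² + y² = 13²
2x·dx/dt + 2y·dy/dt = 0
dy/dt = -x/y · dx/dt = -5/12 · 1 = -5/12 m/s
The top is descending at 5/12 ≈ 0.4167 m/s.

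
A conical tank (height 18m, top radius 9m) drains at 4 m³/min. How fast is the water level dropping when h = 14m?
4/(49π) ≈ 0.02598 m/min

r/h = 9/18, so r = (1/2)h
V = (1/3)πr²h = (1/3)π((1/2)h)²h = (1/12)πh³
dV/dh = (1/4)πh²
dh/dt = (dV/dt)/(dV/dh) = -4/((1/4)π·14²) = -4/(49π) m/min
The level is dropping at 4/(49π) ≈ 0.02598 m/min.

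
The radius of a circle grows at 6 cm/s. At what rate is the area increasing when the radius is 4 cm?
48π cm²/s

A = πr²
dA/dt = 2πr · dr/dt = 2π(4)(6) = 48π cm²/s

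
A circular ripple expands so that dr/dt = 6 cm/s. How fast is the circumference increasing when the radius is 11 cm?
12π cm/s

C = 2πr
dC/dt = 2π · dr/dt = 2π · 6 = 12π cm/s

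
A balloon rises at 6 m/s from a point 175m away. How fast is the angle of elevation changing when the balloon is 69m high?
0.029673 rad/s

tan(θ) = y/175
sec²(θ) · dθ/dt = (1/175) · dy/dt
dθ/dt = cos²(θ)/175 · 6 = 175/(175² + 69²) · 6
dθ/dt = 0.029673 rad/s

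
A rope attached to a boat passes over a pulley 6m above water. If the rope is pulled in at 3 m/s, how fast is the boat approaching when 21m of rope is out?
7√5/5 ≈ 3.13 m/s

rope² = x² + 6²
x = √(21² - 6²) = 9√5
dx/dt = (rope/x) · d(rope)/dt = (21/(9√5)) · (-3) = -7√5/5 m/s
The boat approaches at 7√5/5 ≈ 3.13 m/s.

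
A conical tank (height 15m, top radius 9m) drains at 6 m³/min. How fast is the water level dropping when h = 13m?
50/(507π) ≈ 0.03139 m/min

r/h = 9/15, so r = (3/5)h
V = (1/3)πr²h = (1/3)π((3/5)h)²h = (3/25)πh³
dV/dh = (9/25)πh²
dh/dt = (dV/dt)/(dV/dh) = -6/((9/25)π·13²) = -50/(507π) m/min
The level is dropping at 50/(507π) ≈ 0.03139 m/min.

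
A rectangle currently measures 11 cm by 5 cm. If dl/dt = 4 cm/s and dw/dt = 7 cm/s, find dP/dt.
22 cm/s

P = 2(l + w)
dP/dt = 2(dl/dt + dw/dt) = 2(4 + 7) = 22 cm/s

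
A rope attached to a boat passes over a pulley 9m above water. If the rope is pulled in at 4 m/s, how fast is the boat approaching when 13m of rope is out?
13√22/11 ≈ 5.543 m/s

rope² = x² + 9²
x = √(13² - 9²) = 2√22
dx/dt = (rope/x) · d(rope)/dt = (13/(2√22)) · (-4) = -13√22/11 m/s
The boat approaches at 13√22/11 ≈ 5.543 m/s.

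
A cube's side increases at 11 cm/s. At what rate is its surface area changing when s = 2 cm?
264 cm²/s

A = 6s²
dA/dt = 12s · ds/dt = 12·2·11 = 264 cm²/s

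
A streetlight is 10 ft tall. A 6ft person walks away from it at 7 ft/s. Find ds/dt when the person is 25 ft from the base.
21/2 ft/s

By similar triangles: 10/(x+s) = 6/s
Solving: s = 6x/4
ds/dt = 6/4 · dx/dt = 3/2 · 7 = 21/2 ft/s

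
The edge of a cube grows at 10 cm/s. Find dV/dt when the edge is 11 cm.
3630 cm³/s

V = s³
dV/dt = 3s² · ds/dt = 3·11²·10 = 3630 cm³/s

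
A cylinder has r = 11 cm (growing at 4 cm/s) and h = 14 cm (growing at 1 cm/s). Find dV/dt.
1353π cm³/s

V = πr²h
dV/dt = 2πrh·dr/dt + πr²·dh/dt
= 2π(11)(14)(4) + π(11)²(1)
= 1353π cm³/s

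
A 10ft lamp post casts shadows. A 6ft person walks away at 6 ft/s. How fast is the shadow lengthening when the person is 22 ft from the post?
9 ft/s

By similar triangles: 10/(x+s) = 6/s
Solving: s = 6x/4
ds/dt = 6/4 · dx/dt = 3/2 · 6 = 9 ft/s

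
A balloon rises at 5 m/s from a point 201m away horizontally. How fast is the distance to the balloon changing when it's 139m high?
695√59722/59722 ≈ 2.844 m/s

z² = 201² + y²
z = √(201² + 139²) = √59722
dz/dt = y/z · dy/dt = 139/√59722 · 5 = 695√59722/59722 ≈ 2.844 m/s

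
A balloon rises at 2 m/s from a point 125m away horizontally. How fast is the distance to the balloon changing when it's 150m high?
12√61/61 ≈ 1.536 m/s

z² = 125² + y²
z = √(125² + 150²) = 25√61
dz/dt = y/z · dy/dt = 150/(25√61) · 2 = 12√61/61 ≈ 1.536 m/s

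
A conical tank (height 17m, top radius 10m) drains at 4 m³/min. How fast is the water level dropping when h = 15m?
289/(5625π) ≈ 0.01635 m/min

r/h = 10/17, so r = (10/17)h
V = (1/3)πr²h = (1/3)π((10/17)h)²h = (100/867)πh³
dV/dh = (100/289)πh²
dh/dt = (dV/dt)/(dV/dh) = -4/((100/289)π·15²) = -289/(5625π) m/min
The level is dropping at 289/(5625π) ≈ 0.01635 m/min.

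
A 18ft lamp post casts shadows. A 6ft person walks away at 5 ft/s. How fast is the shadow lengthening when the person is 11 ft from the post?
5/2 ft/s

By similar triangles: 18/(x+s) = 6/s
Solving: s = 6x/12
ds/dt = 6/12 · dx/dt = 1/2 · 5 = 5/2 ft/s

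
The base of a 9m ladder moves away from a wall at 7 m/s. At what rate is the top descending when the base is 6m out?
14√5/5 ≈ 6.261 m/s

x² + y² = 9²
2x·dx/dt + 2y·dy/dt = 0
dy/dt = -x/y · dx/dt = -6/(3√5) · 7 = -14√5/5 m/s
The top is descending at 14√5/5 ≈ 6.261 m/s.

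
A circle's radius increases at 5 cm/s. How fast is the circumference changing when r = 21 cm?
10π cm/s

C = 2πr
dC/dt = 2π · dr/dt = 2π · 5 = 10π cm/s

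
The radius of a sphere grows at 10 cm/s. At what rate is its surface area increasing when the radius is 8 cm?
640π cm²/s

S = 4πr²
dS/dt = dS/dr · dr/dt = 8πr · 10
At r = 8: dS/dt = 640π cm²/s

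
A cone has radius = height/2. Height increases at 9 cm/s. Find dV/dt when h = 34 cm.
2601π cm³/s

V = (1/3)π(h/2)²h = πh³/12
dV/dt = πh²/4 · 9
At h = 34: dV/dt = 2601π cm³/s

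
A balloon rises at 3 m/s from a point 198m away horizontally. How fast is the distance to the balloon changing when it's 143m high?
39√493/493 ≈ 1.756 m/s

z² = 198² + y²
z = √(198² + 143²) = 11√493
dz/dt = y/z · dy/dt = 143/(11√493) · 3 = 39√493/493 ≈ 1.756 m/s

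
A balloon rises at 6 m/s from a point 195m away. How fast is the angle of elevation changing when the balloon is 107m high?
0.023649 rad/s

tan(θ) = y/195
sec²(θ) · dθ/dt = (1/195) · dy/dt
dθ/dt = cos²(θ)/195 · 6 = 195/(195² + 107²) · 6
dθ/dt = 0.023649 rad/s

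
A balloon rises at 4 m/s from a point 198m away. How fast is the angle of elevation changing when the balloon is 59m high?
0.018555 rad/s

tan(θ) = y/198
sec²(θ) · dθ/dt = (1/198) · dy/dt
dθ/dt = cos²(θ)/198 · 4 = 198/(198² + 59²) · 4
dθ/dt = 0.018555 rad/s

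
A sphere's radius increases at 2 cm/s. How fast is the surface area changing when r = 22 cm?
352π cm²/s

S = 4πr²
dS/dt = dS/dr · dr/dt = 8πr · 2
At r = 22: dS/dt = 352π cm²/s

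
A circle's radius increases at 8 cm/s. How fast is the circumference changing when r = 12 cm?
16π cm/s

C = 2πr
dC/dt = 2π · dr/dt = 2π · 8 = 16π cm/s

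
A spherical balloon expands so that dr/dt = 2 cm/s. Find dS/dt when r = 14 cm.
224π cm²/s

S = 4πr²
dS/dt = dS/dr · dr/dt = 8πr · 2
At r = 14: dS/dt = 224π cm²/s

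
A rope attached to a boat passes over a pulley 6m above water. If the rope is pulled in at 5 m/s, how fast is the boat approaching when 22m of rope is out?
55√7/28 ≈ 5.197 m/s

rope² = x² + 6²
x = √(22² - 6²) = 8√7
dx/dt = (rope/x) · d(rope)/dt = (22/(8√7)) · (-5) = -55√7/28 m/s
The boat approaches at 55√7/28 ≈ 5.197 m/s.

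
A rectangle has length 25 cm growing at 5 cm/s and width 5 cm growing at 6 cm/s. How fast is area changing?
175 cm²/s

A = lw
dA/dt = w·dl/dt + l·dw/dt = 5·5 + 25·6 = 175 cm²/s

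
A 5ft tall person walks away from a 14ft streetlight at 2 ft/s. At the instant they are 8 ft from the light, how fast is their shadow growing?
10/9 ft/s

By similar triangles: 14/(x+s) = 5/s
Solving: s = 5x/9
ds/dt = 5/9 · dx/dt = 5/9 · 2 = 10/9 ft/s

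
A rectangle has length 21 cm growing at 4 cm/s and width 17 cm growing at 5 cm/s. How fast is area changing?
173 cm²/s

A = lw
dA/dt = w·dl/dt + l·dw/dt = 17·4 + 21·5 = 173 cm²/s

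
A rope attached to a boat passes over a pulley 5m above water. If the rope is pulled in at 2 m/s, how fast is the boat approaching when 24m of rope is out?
48√551/551 ≈ 2.045 m/s

rope² = x² + 5²
x = √(24² - 5²) = √551
dx/dt = (rope/x) · d(rope)/dt = (24/√551) · (-2) = -48√551/551 m/s
The boat approaches at 48√551/551 ≈ 2.045 m/s.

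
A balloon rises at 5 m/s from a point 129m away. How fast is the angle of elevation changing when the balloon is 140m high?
0.017798 rad/s

tan(θ) = y/129
sec²(θ) · dθ/dt = (1/129) · dy/dt
dθ/dt = cos²(θ)/129 · 5 = 129/(129² + 140²) · 5
dθ/dt = 0.017798 rad/s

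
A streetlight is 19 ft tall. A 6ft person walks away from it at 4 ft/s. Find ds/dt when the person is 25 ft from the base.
24/13 ft/s

By similar triangles: 19/(x+s) = 6/s
Solving: s = 6x/13
ds/dt = 6/13 · dx/dt = 6/13 · 4 = 24/13 ft/s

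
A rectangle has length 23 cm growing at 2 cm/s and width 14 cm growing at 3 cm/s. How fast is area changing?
97 cm²/s

A = lw
dA/dt = w·dl/dt + l·dw/dt = 14·2 + 23·3 = 97 cm²/s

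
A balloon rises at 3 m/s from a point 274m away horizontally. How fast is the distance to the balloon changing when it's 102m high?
153√21370/21370 ≈ 1.047 m/s

z² = 274² + y²
z = √(274² + 102²) = 2√21370
dz/dt = y/z · dy/dt = 102/(2√21370) · 3 = 153√21370/21370 ≈ 1.047 m/s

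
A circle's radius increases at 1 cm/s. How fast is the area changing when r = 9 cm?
18π cm²/s

A = πr²
dA/dt = 2πr · dr/dt = 2π(9)(1) = 18π cm²/s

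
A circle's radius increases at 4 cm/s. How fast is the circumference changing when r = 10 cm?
8π cm/s

C = 2πr
dC/dt = 2π · dr/dt = 2π · 4 = 8π cm/s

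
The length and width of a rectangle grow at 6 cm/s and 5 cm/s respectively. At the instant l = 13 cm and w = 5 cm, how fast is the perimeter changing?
22 cm/s

P = 2(l + w)
dP/dt = 2(dl/dt + dw/dt) = 2(6 + 5) = 22 cm/s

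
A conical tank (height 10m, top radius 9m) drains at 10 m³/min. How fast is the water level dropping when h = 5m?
40/(81π) ≈ 0.1572 m/min

r/h = 9/10, so r = (9/10)h
V = (1/3)πr²h = (1/3)π((9/10)h)²h = (27/100)πh³
dV/dh = (81/100)πh²
dh/dt = (dV/dt)/(dV/dh) = -10/((81/100)π·5²) = -40/(81π) m/min
The level is dropping at 40/(81π) ≈ 0.1572 m/min.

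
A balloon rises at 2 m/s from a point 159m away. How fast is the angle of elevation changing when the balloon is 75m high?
0.010289 rad/s

tan(θ) = y/159
sec²(θ) · dθ/dt = (1/159) · dy/dt
dθ/dt = cos²(θ)/159 · 2 = 159/(159² + 75²) · 2
dθ/dt = 0.010289 rad/s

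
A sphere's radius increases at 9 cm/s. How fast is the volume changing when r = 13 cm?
6084π cm³/s

V = (4/3)πr³
dV/dt = dV/dr · dr/dt = 4πr² · 9
At r = 13: dV/dt = 6084π cm³/s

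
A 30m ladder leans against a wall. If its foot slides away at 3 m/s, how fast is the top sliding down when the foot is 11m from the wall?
33√779/779 ≈ 1.182 m/s

x² + y² = 30²
2x·dx/dt + 2y·dy/dt = 0
dy/dt = -x/y · dx/dt = -11/√779 · 3 = -33√779/779 m/s
The top is descending at 33√779/779 ≈ 1.182 m/s.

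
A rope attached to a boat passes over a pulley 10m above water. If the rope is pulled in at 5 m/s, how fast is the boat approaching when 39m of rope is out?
195√29/203 ≈ 5.173 m/s

rope² = x² + 10²
x = √(39² - 10²) = 7√29
dx/dt = (rope/x) · d(rope)/dt = (39/(7√29)) · (-5) = -195√29/203 m/s
The boat approaches at 195√29/203 ≈ 5.173 m/s.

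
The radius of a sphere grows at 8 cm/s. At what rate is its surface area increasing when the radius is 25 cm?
1600π cm²/s

S = 4πr²
dS/dt = dS/dr · dr/dt = 8πr · 8
At r = 25: dS/dt = 1600π cm²/s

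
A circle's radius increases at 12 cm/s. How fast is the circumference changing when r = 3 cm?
24π cm/s

C = 2πr
dC/dt = 2π · dr/dt = 2π · 12 = 24π cm/s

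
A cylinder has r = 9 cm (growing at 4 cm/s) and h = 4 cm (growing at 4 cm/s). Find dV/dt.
612π cm³/s

V = πr²h
dV/dt = 2πrh·dr/dt + πr²·dh/dt
= 2π(9)(4)(4) + π(9)²(4)
= 612π cm³/s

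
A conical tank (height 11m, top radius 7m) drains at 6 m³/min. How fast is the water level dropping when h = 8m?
363/(1568π) ≈ 0.07369 m/min

r/h = 7/11, so r = (7/11)h
V = (1/3)πr²h = (1/3)π((7/11)h)²h = (49/363)πh³
dV/dh = (49/121)πh²
dh/dt = (dV/dt)/(dV/dh) = -6/((49/121)π·8²) = -363/(1568π) m/min
The level is dropping at 363/(1568π) ≈ 0.07369 m/min.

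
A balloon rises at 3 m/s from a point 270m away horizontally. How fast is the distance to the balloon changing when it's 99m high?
33√1021/1021 ≈ 1.033 m/s

z² = 270² + y²
z = √(270² + 99²) = 9√1021
dz/dt = y/z · dy/dt = 99/(9√1021) · 3 = 33√1021/1021 ≈ 1.033 m/s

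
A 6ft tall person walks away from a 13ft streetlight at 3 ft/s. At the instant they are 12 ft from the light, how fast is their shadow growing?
18/7 ft/s

By similar triangles: 13/(x+s) = 6/s
Solving: s = 6x/7
ds/dt = 6/7 · dx/dt = 6/7 · 3 = 18/7 ft/s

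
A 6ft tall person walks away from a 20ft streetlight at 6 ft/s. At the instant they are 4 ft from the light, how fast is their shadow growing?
18/7 ft/s

By similar triangles: 20/(x+s) = 6/s
Solving: s = 6x/14
ds/dt = 6/14 · dx/dt = 3/7 · 6 = 18/7 ft/s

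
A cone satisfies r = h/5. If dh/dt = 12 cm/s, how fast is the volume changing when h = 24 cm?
6912π/25 cm³/s

V = (1/3)π(h/5)²h = πh³/75
dV/dt = πh²/25 · 12
At h = 24: dV/dt = 6912π/25 cm³/s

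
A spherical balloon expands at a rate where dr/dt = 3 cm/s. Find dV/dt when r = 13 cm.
2028π cm³/s

V = (4/3)πr³
dV/dt = dV/dr · dr/dt = 4πr² · 3
At r = 13: dV/dt = 2028π cm³/s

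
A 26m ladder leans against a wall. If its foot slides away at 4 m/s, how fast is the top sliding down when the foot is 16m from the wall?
32√105/105 ≈ 3.123 m/s

x² + y² = 26²
2x·dx/dt + 2y·dy/dt = 0
dy/dt = -x/y · dx/dt = -16/(2√105) · 4 = -32√105/105 m/s
The top is descending at 32√105/105 ≈ 3.123 m/s.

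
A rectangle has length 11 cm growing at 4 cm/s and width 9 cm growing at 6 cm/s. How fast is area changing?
102 cm²/s

A = lw
dA/dt = w·dl/dt + l·dw/dt = 9·4 + 11·6 = 102 cm²/s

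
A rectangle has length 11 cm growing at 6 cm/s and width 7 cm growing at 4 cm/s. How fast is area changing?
86 cm²/s

A = lw
dA/dt = w·dl/dt + l·dw/dt = 7·6 + 11·4 = 86 cm²/s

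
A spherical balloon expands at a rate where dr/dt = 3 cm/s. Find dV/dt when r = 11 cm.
1452π cm³/s

V = (4/3)πr³
dV/dt = dV/dr · dr/dt = 4πr² · 3
At r = 11: dV/dt = 1452π cm³/s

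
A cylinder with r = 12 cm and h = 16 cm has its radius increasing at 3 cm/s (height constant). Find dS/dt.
240π cm²/s

S = 2πrh + 2πr² (lateral + bases)
dS/dt = (2πh + 4πr)·dr/dt = (2π·16 + 4π·12)·3
= 240π cm²/s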